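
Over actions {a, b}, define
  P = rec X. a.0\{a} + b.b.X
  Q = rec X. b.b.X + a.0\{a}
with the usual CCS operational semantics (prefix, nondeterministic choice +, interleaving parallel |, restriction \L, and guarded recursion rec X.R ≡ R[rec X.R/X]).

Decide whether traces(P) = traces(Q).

traces(P) = traces(Q)

LTS(P): 3 reachable states
  m0 = rec X. a.0\{a} + b.b.X ⊢ —a→ m1, —b→ m2
  m1 = 0\{a} ⊢ ∅
  m2 = b.(rec X. a.0\{a} + b.b.X) ⊢ —b→ m0
LTS(Q): 3 reachable states
  n0 = rec X. b.b.X + a.0\{a} ⊢ —a→ n1, —b→ n2
  n1 = 0\{a} ⊢ ∅
  n2 = b.(rec X. b.b.X + a.0\{a}) ⊢ —b→ n0
Partition-refinement fixed point:
  B0 = {m0, n0}
  B1 = {m2, n2}
  B2 = {m1, n1}
m0 ∈ B0, n0 ∈ B0 → same block
Bisimilar ⇒ trace-equivalent.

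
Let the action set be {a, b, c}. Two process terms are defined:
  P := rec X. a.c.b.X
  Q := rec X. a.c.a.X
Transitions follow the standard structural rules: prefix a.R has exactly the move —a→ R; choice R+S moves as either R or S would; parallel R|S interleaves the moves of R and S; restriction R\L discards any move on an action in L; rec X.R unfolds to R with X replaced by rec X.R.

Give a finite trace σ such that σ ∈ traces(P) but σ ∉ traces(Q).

Reachable graph of P (3 states):
  u0 = rec X. a.c.b.X :: —a→ u1
  u1 = c.b.(rec X. a.c.b.X) :: —c→ u2
  u2 = b.(rec X. a.c.b.X) :: —b→ u0
Reachable graph of Q (3 states):
  v0 = rec X. a.c.a.X :: —a→ v1
  v1 = c.a.(rec X. a.c.a.X) :: —c→ v2
  v2 = a.(rec X. a.c.a.X) :: —a→ v0
Run σ = ⟨acb⟩ on P: start {u0}
  after a @ step 1: {u1}
  after c @ step 2: {u2}
  after b @ step 3: {u0}
  P completes σ.
Run σ = ⟨acb⟩ on Q: start {v0}
  after a @ step 1: {v1}
  after c @ step 2: {v2}
  after b @ step 3: ∅  — Q cannot continue

acb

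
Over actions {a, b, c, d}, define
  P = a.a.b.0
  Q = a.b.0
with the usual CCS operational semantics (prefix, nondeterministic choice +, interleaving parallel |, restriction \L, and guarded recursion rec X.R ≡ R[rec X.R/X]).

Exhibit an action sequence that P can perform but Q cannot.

Reachable graph of P (4 states):
  s0 = a.a.b.0 ⊢ ··a··> s1
  s1 = a.b.0 ⊢ ··a··> s2
  s2 = b.0 ⊢ ··b··> s3
  s3 = 0 ⊢ ·
Reachable graph of Q (3 states):
  t0 = a.b.0 ⊢ ··a··> t1
  t1 = b.0 ⊢ ··b··> t2
  t2 = 0 ⊢ ·
Executing aa from P (initial set {s0}):
  after a @ step 1: {s1}
  after a @ step 2: {s2}
  P completes σ.
Executing aa from Q (initial set {t0}):
  after a @ step 1: {t1}
  after a @ step 2: no successor for Q

aa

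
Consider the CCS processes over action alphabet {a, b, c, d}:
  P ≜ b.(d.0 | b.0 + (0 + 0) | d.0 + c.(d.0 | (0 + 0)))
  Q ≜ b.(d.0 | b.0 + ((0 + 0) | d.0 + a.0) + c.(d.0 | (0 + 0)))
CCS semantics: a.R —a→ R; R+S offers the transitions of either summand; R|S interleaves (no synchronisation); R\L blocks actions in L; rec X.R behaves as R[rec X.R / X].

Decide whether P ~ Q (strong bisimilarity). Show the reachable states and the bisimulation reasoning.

LTS(P): 8 reachable states
  m0 = b.(d.0 | b.0 + (0 + 0) | d.0 + c.(d.0 | (0 + 0))) :: ··b··> m1
  m1 = d.0 | b.0 + (0 + 0) | d.0 + c.(d.0 | (0 + 0)) :: ··b··> m2, ··c··> m3, ··d··> m4, ··d··> m5
  m2 = d.0 | 0 :: ··d··> m6
  m3 = d.0 | (0 + 0) :: ··d··> m7
  m4 = (0 + 0) | 0 :: stopped
  m5 = 0 | b.0 :: ··b··> m6
  m6 = 0 | 0 :: stopped
  m7 = 0 | (0 + 0) :: stopped
LTS(Q): 9 reachable states
  n0 = b.(d.0 | b.0 + ((0 + 0) | d.0 + a.0) + c.(d.0 | (0 + 0))) :: ··b··> n1
  n1 = d.0 | b.0 + ((0 + 0) | d.0 + a.0) + c.(d.0 | (0 + 0)) :: ··a··> n2, ··b··> n3, ··c··> n4, ··d··> n5, ··d··> n6
  n2 = 0 :: stopped
  n3 = d.0 | 0 :: ··d··> n7
  n4 = d.0 | (0 + 0) :: ··d··> n8
  n5 = (0 + 0) | 0 :: stopped
  n6 = 0 | b.0 :: ··b··> n7
  n7 = 0 | 0 :: stopped
  n8 = 0 | (0 + 0) :: stopped
Partition-refinement fixed point:
  B0 = {m0}
  B1 = {m1}
  B2 = {m2, m3, n3, n4}
  B3 = {m4, m6, m7, n2, n5, n7, n8}
  B4 = {m5, n6}
  B5 = {n0}
  B6 = {n1}
m0 ∈ B0, n0 ∈ B5 → different blocks

P ≁ Q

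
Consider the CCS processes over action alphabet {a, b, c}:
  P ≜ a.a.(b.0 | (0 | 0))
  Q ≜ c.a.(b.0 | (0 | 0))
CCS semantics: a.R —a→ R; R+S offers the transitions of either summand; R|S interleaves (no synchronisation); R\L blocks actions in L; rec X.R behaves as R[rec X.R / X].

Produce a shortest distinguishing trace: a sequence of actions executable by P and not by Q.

Reachable graph of P (4 states):
  m0 = a.a.(b.0 | (0 | 0)) → —a→ m1
  m1 = a.(b.0 | (0 | 0)) → —a→ m2
  m2 = b.0 | (0 | 0) → —b→ m3
  m3 = 0 | (0 | 0) → stopped
Reachable graph of Q (4 states):
  n0 = c.a.(b.0 | (0 | 0)) → —c→ n1
  n1 = a.(b.0 | (0 | 0)) → —a→ n2
  n2 = b.0 | (0 | 0) → —b→ n3
  n3 = 0 | (0 | 0) → stopped
Executing a from P (initial set {m0}):
  [1] a ⇒ {m1}
  P completes σ.
Executing a from Q (initial set {n0}):
  [1] a ⇒ ∅  — Q cannot continue

a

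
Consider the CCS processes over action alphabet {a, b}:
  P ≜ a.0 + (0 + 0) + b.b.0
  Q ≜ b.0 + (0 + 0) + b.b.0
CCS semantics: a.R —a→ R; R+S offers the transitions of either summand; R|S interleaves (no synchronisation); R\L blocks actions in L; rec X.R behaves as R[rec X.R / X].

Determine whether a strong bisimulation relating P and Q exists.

not bisimilar

P's transition system — 3 states:
  u0 = a.0 + (0 + 0) + b.b.0 has moves --a--▸ u1, --b--▸ u2
  u1 = 0 has moves deadlocked
  u2 = b.0 has moves --b--▸ u1
Q's transition system — 3 states:
  v0 = b.0 + (0 + 0) + b.b.0 has moves --b--▸ v1, --b--▸ v2
  v1 = 0 has moves deadlocked
  v2 = b.0 has moves --b--▸ v1
Coarsest stable partition (strong bisimilarity classes):
  B0 = {u0}
  B1 = {u1, v1}
  B2 = {u2, v2}
  B3 = {v0}
u0 ∈ B0, v0 ∈ B3 → different blocks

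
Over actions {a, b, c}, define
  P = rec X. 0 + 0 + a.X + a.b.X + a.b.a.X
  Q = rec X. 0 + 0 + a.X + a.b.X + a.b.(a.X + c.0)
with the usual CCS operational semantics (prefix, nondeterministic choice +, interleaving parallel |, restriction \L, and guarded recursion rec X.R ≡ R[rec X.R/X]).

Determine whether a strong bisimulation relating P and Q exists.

NO

LTS(P): 4 reachable states
  u0 = rec X. 0 + 0 + a.X + a.b.X + a.b.a.X → —a→ u0, —a→ u1, —a→ u2
  u1 = b.(rec X. 0 + 0 + a.X + a.b.X + a.b.a.X) → —b→ u0
  u2 = b.a.(rec X. 0 + 0 + a.X + a.b.X + a.b.a.X) → —b→ u3
  u3 = a.(rec X. 0 + 0 + a.X + a.b.X + a.b.a.X) → —a→ u0
LTS(Q): 5 reachable states
  v0 = rec X. 0 + 0 + a.X + a.b.X + a.b.(a.X + c.0) → —a→ v0, —a→ v1, —a→ v2
  v1 = b.(a.(rec X. 0 + 0 + a.X + a.b.X + a.b.(a.X + c.0)) + c.0) → —b→ v3
  v2 = b.(rec X. 0 + 0 + a.X + a.b.X + a.b.(a.X + c.0)) → —b→ v0
  v3 = a.(rec X. 0 + 0 + a.X + a.b.X + a.b.(a.X + c.0)) + c.0 → —a→ v0, —c→ v4
  v4 = 0 → deadlocked
Bisimilarity quotient blocks:
  B0 = {u0}
  B1 = {u2}
  B2 = {u3}
  B3 = {u1}
  B4 = {v0}
  B5 = {v1}
  B6 = {v3}
  B7 = {v4}
  B8 = {v2}
u0 ∈ B0, v0 ∈ B4 → different blocks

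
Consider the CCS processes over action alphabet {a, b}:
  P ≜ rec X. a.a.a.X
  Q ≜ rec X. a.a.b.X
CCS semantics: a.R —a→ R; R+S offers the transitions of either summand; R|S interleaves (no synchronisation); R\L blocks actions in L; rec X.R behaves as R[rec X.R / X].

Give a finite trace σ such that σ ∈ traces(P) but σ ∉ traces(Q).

aaa

P's transition system — 3 states:
  s0 = rec X. a.a.a.X has moves —a→ s1
  s1 = a.a.(rec X. a.a.a.X) has moves —a→ s2
  s2 = a.(rec X. a.a.a.X) has moves —a→ s0
Q's transition system — 3 states:
  t0 = rec X. a.a.b.X has moves —a→ t1
  t1 = a.b.(rec X. a.a.b.X) has moves —a→ t2
  t2 = b.(rec X. a.a.b.X) has moves —b→ t0
Executing aaa from P (initial set {s0}):
  step 1 (a): {s1}
  step 2 (a): {s2}
  step 3 (a): {s0}
  ✓ P
Executing aaa from Q (initial set {t0}):
  step 1 (a): {t1}
  step 2 (a): {t2}
  step 3 (a): ∅ (Q stuck)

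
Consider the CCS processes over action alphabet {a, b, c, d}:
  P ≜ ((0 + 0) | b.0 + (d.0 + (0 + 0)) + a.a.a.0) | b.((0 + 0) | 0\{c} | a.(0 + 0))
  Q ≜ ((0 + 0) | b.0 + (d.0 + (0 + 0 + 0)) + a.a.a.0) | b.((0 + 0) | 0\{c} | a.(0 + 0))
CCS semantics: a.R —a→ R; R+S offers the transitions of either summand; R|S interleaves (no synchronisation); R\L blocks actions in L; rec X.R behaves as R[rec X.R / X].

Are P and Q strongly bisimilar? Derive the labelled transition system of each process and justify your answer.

LTS(P): 15 reachable states
  m0 = ((0 + 0) | b.0 + (d.0 + (0 + 0)) + a.a.a.0) | b.((0 + 0) | 0\{c} | a.(0 + 0)) :: --a--▸ m1, --b--▸ m2, --b--▸ m3, --d--▸ m4
  m1 = a.a.0 | b.((0 + 0) | 0\{c} | a.(0 + 0)) :: --a--▸ m5, --b--▸ m6
  m2 = ((0 + 0) | b.0 + (d.0 + (0 + 0)) + a.a.a.0) | ((0 + 0) | 0\{c} | a.(0 + 0)) :: --a--▸ m6, --a--▸ m7, --b--▸ m8, --d--▸ m9
  m3 = (0 + 0) | 0 | b.((0 + 0) | 0\{c} | a.(0 + 0)) :: --b--▸ m8
  m4 = 0 | b.((0 + 0) | 0\{c} | a.(0 + 0)) :: --b--▸ m9
  m5 = a.0 | b.((0 + 0) | 0\{c} | a.(0 + 0)) :: --a--▸ m4, --b--▸ m10
  m6 = a.a.0 | ((0 + 0) | 0\{c} | a.(0 + 0)) :: --a--▸ m10, --a--▸ m11
  m7 = ((0 + 0) | b.0 + (d.0 + (0 + 0)) + a.a.a.0) | ((0 + 0) | 0\{c} | (0 + 0)) :: --a--▸ m11, --b--▸ m12, --d--▸ m13
  m8 = (0 + 0) | 0 | ((0 + 0) | 0\{c} | a.(0 + 0)) :: --a--▸ m12
  m9 = 0 | ((0 + 0) | 0\{c} | a.(0 + 0)) :: --a--▸ m13
  m10 = a.0 | ((0 + 0) | 0\{c} | a.(0 + 0)) :: --a--▸ m14, --a--▸ m9
  m11 = a.a.0 | ((0 + 0) | 0\{c} | (0 + 0)) :: --a--▸ m14
  m12 = (0 + 0) | 0 | ((0 + 0) | 0\{c} | (0 + 0)) :: ·
  m13 = 0 | ((0 + 0) | 0\{c} | (0 + 0)) :: ·
  m14 = a.0 | ((0 + 0) | 0\{c} | (0 + 0)) :: --a--▸ m13
LTS(Q): 15 reachable states
  n0 = ((0 + 0) | b.0 + (d.0 + (0 + 0 + 0)) + a.a.a.0) | b.((0 + 0) | 0\{c} | a.(0 + 0)) :: --a--▸ n1, --b--▸ n2, --b--▸ n3, --d--▸ n4
  n1 = a.a.0 | b.((0 + 0) | 0\{c} | a.(0 + 0)) :: --a--▸ n5, --b--▸ n6
  n2 = ((0 + 0) | b.0 + (d.0 + (0 + 0 + 0)) + a.a.a.0) | ((0 + 0) | 0\{c} | a.(0 + 0)) :: --a--▸ n6, --a--▸ n7, --b--▸ n8, --d--▸ n9
  n3 = (0 + 0) | 0 | b.((0 + 0) | 0\{c} | a.(0 + 0)) :: --b--▸ n8
  n4 = 0 | b.((0 + 0) | 0\{c} | a.(0 + 0)) :: --b--▸ n9
  n5 = a.0 | b.((0 + 0) | 0\{c} | a.(0 + 0)) :: --a--▸ n4, --b--▸ n10
  n6 = a.a.0 | ((0 + 0) | 0\{c} | a.(0 + 0)) :: --a--▸ n10, --a--▸ n11
  n7 = ((0 + 0) | b.0 + (d.0 + (0 + 0 + 0)) + a.a.a.0) | ((0 + 0) | 0\{c} | (0 + 0)) :: --a--▸ n11, --b--▸ n12, --d--▸ n13
  n8 = (0 + 0) | 0 | ((0 + 0) | 0\{c} | a.(0 + 0)) :: --a--▸ n12
  n9 = 0 | ((0 + 0) | 0\{c} | a.(0 + 0)) :: --a--▸ n13
  n10 = a.0 | ((0 + 0) | 0\{c} | a.(0 + 0)) :: --a--▸ n14, --a--▸ n9
  n11 = a.a.0 | ((0 + 0) | 0\{c} | (0 + 0)) :: --a--▸ n14
  n12 = (0 + 0) | 0 | ((0 + 0) | 0\{c} | (0 + 0)) :: ·
  n13 = 0 | ((0 + 0) | 0\{c} | (0 + 0)) :: ·
  n14 = a.0 | ((0 + 0) | 0\{c} | (0 + 0)) :: --a--▸ n13
Partition-refinement fixed point:
  B0 = {m0, n0}
  B1 = {m3, m4, n3, n4}
  B2 = {m14, m8, m9, n14, n8, n9}
  B3 = {m12, m13, n12, n13}
  B4 = {m1, n1}
  B5 = {m6, n6}
  B6 = {m10, m11, n10, n11}
  B7 = {m5, n5}
  B8 = {m2, n2}
  B9 = {m7, n7}
m0 ∈ B0, n0 ∈ B0 → same block

P ~ Q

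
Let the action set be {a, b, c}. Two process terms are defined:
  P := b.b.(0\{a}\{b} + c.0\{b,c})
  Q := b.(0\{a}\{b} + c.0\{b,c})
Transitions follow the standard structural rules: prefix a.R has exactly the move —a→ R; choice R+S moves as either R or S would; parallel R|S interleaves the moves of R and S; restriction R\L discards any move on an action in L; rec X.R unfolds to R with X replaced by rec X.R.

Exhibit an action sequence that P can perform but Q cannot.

bb

LTS(P): 4 reachable states
  s0 = b.b.(0\{a}\{b} + c.0\{b,c}) has moves —b→ s1
  s1 = b.(0\{a}\{b} + c.0\{b,c}) has moves —b→ s2
  s2 = 0\{a}\{b} + c.0\{b,c} has moves —c→ s3
  s3 = 0\{b,c} has moves deadlocked
LTS(Q): 3 reachable states
  t0 = b.(0\{a}\{b} + c.0\{b,c}) has moves —b→ t1
  t1 = 0\{a}\{b} + c.0\{b,c} has moves —c→ t2
  t2 = 0\{b,c} has moves deadlocked
Executing bb from P (initial set {s0}):
  [1] b ⇒ {s1}
  [2] b ⇒ {s2}
  — P admits the full trace.
Executing bb from Q (initial set {t0}):
  [1] b ⇒ {t1}
  [2] b ⇒ no successor for Q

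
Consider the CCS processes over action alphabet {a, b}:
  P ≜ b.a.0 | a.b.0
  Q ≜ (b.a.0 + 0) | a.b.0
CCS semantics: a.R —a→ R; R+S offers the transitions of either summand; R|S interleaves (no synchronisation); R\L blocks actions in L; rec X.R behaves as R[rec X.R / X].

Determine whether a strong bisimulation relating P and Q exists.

Reachable graph of P (9 states):
  u0 = b.a.0 | a.b.0 | --a--▸ u1, --b--▸ u2
  u1 = b.a.0 | b.0 | --b--▸ u3, --b--▸ u4
  u2 = a.0 | a.b.0 | --a--▸ u3, --a--▸ u5
  u3 = a.0 | b.0 | --a--▸ u6, --b--▸ u7
  u4 = b.a.0 | 0 | --b--▸ u7
  u5 = 0 | a.b.0 | --a--▸ u6
  u6 = 0 | b.0 | --b--▸ u8
  u7 = a.0 | 0 | --a--▸ u8
  u8 = 0 | 0 | stopped
Reachable graph of Q (9 states):
  v0 = (b.a.0 + 0) | a.b.0 | --a--▸ v1, --b--▸ v2
  v1 = (b.a.0 + 0) | b.0 | --b--▸ v3, --b--▸ v4
  v2 = a.0 | a.b.0 | --a--▸ v4, --a--▸ v5
  v3 = (b.a.0 + 0) | 0 | --b--▸ v6
  v4 = a.0 | b.0 | --a--▸ v7, --b--▸ v6
  v5 = 0 | a.b.0 | --a--▸ v7
  v6 = a.0 | 0 | --a--▸ v8
  v7 = 0 | b.0 | --b--▸ v8
  v8 = 0 | 0 | stopped
Coarsest stable partition (strong bisimilarity classes):
  B0 = {u0, v0}
  B1 = {u2, v2}
  B2 = {u3, v4}
  B3 = {u6, v7}
  B4 = {u8, v8}
  B5 = {u7, v6}
  B6 = {u5, v5}
  B7 = {u1, v1}
  B8 = {u4, v3}
u0 ∈ B0, v0 ∈ B0 → same block

YES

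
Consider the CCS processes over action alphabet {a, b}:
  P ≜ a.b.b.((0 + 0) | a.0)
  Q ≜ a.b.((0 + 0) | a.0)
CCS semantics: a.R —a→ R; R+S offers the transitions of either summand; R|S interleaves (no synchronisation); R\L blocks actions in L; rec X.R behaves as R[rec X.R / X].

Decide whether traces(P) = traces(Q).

traces(P) ≠ traces(Q) — witness ⟨abb⟩

P's transition system — 5 states:
  u0 = a.b.b.((0 + 0) | a.0) :: -a-> u1
  u1 = b.b.((0 + 0) | a.0) :: -b-> u2
  u2 = b.((0 + 0) | a.0) :: -b-> u3
  u3 = (0 + 0) | a.0 :: -a-> u4
  u4 = (0 + 0) | 0 :: deadlocked
Q's transition system — 4 states:
  v0 = a.b.((0 + 0) | a.0) :: -a-> v1
  v1 = b.((0 + 0) | a.0) :: -b-> v2
  v2 = (0 + 0) | a.0 :: -a-> v3
  v3 = (0 + 0) | 0 :: deadlocked
Run σ = ⟨abb⟩ on P: start {u0}
  [1] a ⇒ {u1}
  [2] b ⇒ {u2}
  [3] b ⇒ {u3}
  ✓ P
Run σ = ⟨abb⟩ on Q: start {v0}
  [1] a ⇒ {v1}
  [2] b ⇒ {v2}
  [3] b ⇒ no successor for Q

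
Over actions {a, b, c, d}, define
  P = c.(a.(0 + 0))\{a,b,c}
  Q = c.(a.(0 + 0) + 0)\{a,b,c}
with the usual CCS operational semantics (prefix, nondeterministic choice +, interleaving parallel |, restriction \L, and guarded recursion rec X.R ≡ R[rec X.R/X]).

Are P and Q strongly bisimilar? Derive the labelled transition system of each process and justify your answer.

YES

P's transition system — 2 states:
  u0 = c.(a.(0 + 0))\{a,b,c} :: —c→ u1
  u1 = (a.(0 + 0))\{a,b,c} :: stopped
Q's transition system — 2 states:
  v0 = c.(a.(0 + 0) + 0)\{a,b,c} :: —c→ v1
  v1 = (a.(0 + 0) + 0)\{a,b,c} :: stopped
Partition-refinement fixed point:
  B0 = {u0, v0}
  B1 = {u1, v1}
u0 ∈ B0, v0 ∈ B0 → same block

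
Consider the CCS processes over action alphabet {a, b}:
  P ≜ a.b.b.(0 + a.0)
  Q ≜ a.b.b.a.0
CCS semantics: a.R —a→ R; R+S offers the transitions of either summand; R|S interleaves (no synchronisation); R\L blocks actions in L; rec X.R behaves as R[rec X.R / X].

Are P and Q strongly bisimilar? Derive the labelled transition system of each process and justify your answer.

Reachable graph of P (5 states):
  p0 = a.b.b.(0 + a.0) :: -a-> p1
  p1 = b.b.(0 + a.0) :: -b-> p2
  p2 = b.(0 + a.0) :: -b-> p3
  p3 = 0 + a.0 :: -a-> p4
  p4 = 0 :: stopped
Reachable graph of Q (5 states):
  q0 = a.b.b.a.0 :: -a-> q1
  q1 = b.b.a.0 :: -b-> q2
  q2 = b.a.0 :: -b-> q3
  q3 = a.0 :: -a-> q4
  q4 = 0 :: stopped
Partition-refinement fixed point:
  B0 = {p0, q0}
  B1 = {p1, q1}
  B2 = {p2, q2}
  B3 = {p3, q3}
  B4 = {p4, q4}
p0 ∈ B0, q0 ∈ B0 → same block

P ~ Q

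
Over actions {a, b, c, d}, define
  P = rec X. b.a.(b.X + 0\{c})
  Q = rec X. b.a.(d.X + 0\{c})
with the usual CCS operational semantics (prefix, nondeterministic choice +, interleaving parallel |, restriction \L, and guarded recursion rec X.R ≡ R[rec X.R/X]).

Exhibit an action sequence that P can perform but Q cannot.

P's transition system — 3 states:
  u0 = rec X. b.a.(b.X + 0\{c}) | —b→ u1
  u1 = a.(b.(rec X. b.a.(b.X + 0\{c})) + 0\{c}) | —a→ u2
  u2 = b.(rec X. b.a.(b.X + 0\{c})) + 0\{c} | —b→ u0
Q's transition system — 3 states:
  v0 = rec X. b.a.(d.X + 0\{c}) | —b→ v1
  v1 = a.(d.(rec X. b.a.(d.X + 0\{c})) + 0\{c}) | —a→ v2
  v2 = d.(rec X. b.a.(d.X + 0\{c})) + 0\{c} | —d→ v0
Run σ = ⟨bab⟩ on P: start {u0}
  [1] b ⇒ {u1}
  [2] a ⇒ {u2}
  [3] b ⇒ {u0}
  ✓ P
Run σ = ⟨bab⟩ on Q: start {v0}
  [1] b ⇒ {v1}
  [2] a ⇒ {v2}
  [3] b ⇒ ∅ (Q stuck)

bab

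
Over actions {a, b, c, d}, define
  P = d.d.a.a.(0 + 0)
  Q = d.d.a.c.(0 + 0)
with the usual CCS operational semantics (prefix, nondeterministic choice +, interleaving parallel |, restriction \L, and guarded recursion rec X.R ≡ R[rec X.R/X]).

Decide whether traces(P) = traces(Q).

Reachable graph of P (5 states):
  p0 = d.d.a.a.(0 + 0) → --d--▸ p1
  p1 = d.a.a.(0 + 0) → --d--▸ p2
  p2 = a.a.(0 + 0) → --a--▸ p3
  p3 = a.(0 + 0) → --a--▸ p4
  p4 = 0 + 0 → stopped
Reachable graph of Q (5 states):
  q0 = d.d.a.c.(0 + 0) → --d--▸ q1
  q1 = d.a.c.(0 + 0) → --d--▸ q2
  q2 = a.c.(0 + 0) → --a--▸ q3
  q3 = c.(0 + 0) → --c--▸ q4
  q4 = 0 + 0 → stopped
Trace ⟨ddaa⟩ through P, begin at {p0}:
  after d @ step 1: {p1}
  after d @ step 2: {p2}
  after a @ step 3: {p3}
  after a @ step 4: {p4}
  P completes σ.
Trace ⟨ddaa⟩ through Q, begin at {q0}:
  after d @ step 1: {q1}
  after d @ step 2: {q2}
  after a @ step 3: {q3}
  after a @ step 4: ∅ (Q stuck)

trace-distinct — witness ⟨ddaa⟩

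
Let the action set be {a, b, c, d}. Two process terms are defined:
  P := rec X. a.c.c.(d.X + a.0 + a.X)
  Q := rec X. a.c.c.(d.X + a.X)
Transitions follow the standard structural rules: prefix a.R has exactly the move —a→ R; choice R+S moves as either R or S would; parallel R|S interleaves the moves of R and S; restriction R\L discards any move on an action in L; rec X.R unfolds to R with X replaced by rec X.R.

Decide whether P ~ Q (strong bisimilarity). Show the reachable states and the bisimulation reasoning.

not bisimilar

P's transition system — 5 states:
  p0 = rec X. a.c.c.(d.X + a.0 + a.X) :: =a=> p1
  p1 = c.c.(d.(rec X. a.c.c.(d.X + a.0 + a.X)) + a.0 + a.(rec X. a.c.c.(d.X + a.0 + a.X))) :: =c=> p2
  p2 = c.(d.(rec X. a.c.c.(d.X + a.0 + a.X)) + a.0 + a.(rec X. a.c.c.(d.X + a.0 + a.X))) :: =c=> p3
  p3 = d.(rec X. a.c.c.(d.X + a.0 + a.X)) + a.0 + a.(rec X. a.c.c.(d.X + a.0 + a.X)) :: =a=> p0, =a=> p4, =d=> p0
  p4 = 0 :: (no moves)
Q's transition system — 4 states:
  q0 = rec X. a.c.c.(d.X + a.X) :: =a=> q1
  q1 = c.c.(d.(rec X. a.c.c.(d.X + a.X)) + a.(rec X. a.c.c.(d.X + a.X))) :: =c=> q2
  q2 = c.(d.(rec X. a.c.c.(d.X + a.X)) + a.(rec X. a.c.c.(d.X + a.X))) :: =c=> q3
  q3 = d.(rec X. a.c.c.(d.X + a.X)) + a.(rec X. a.c.c.(d.X + a.X)) :: =a=> q0, =d=> q0
Coarsest stable partition (strong bisimilarity classes):
  B0 = {p0}
  B1 = {p1}
  B2 = {p2}
  B3 = {p3}
  B4 = {p4}
  B5 = {q0}
  B6 = {q1}
  B7 = {q2}
  B8 = {q3}
p0 ∈ B0, q0 ∈ B5 → different blocks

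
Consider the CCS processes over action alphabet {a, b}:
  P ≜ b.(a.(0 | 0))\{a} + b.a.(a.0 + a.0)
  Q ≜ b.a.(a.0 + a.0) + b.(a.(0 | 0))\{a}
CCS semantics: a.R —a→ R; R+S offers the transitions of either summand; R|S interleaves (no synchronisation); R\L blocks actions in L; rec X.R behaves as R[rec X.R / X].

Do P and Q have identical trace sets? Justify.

LTS(P): 5 reachable states
  m0 = b.(a.(0 | 0))\{a} + b.a.(a.0 + a.0) has moves —b→ m1, —b→ m2
  m1 = (a.(0 | 0))\{a} has moves ∅
  m2 = a.(a.0 + a.0) has moves —a→ m3
  m3 = a.0 + a.0 has moves —a→ m4
  m4 = 0 has moves ∅
LTS(Q): 5 reachable states
  n0 = b.a.(a.0 + a.0) + b.(a.(0 | 0))\{a} has moves —b→ n1, —b→ n2
  n1 = (a.(0 | 0))\{a} has moves ∅
  n2 = a.(a.0 + a.0) has moves —a→ n3
  n3 = a.0 + a.0 has moves —a→ n4
  n4 = 0 has moves ∅
Partition-refinement fixed point:
  B0 = {m0, n0}
  B1 = {m1, m4, n1, n4}
  B2 = {m2, n2}
  B3 = {m3, n3}
m0 ∈ B0, n0 ∈ B0 → same block
Bisimilar ⇒ trace-equivalent.

trace-equivalent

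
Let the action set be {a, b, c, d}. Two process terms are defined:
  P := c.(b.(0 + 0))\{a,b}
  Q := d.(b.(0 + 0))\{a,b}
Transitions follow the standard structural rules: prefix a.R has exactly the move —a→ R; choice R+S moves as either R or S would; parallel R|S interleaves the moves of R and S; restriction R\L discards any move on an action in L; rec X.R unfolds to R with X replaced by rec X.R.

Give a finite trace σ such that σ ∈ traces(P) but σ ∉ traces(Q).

Reachable graph of P (2 states):
  m0 = c.(b.(0 + 0))\{a,b} | —c→ m1
  m1 = (b.(0 + 0))\{a,b} | (no moves)
Reachable graph of Q (2 states):
  n0 = d.(b.(0 + 0))\{a,b} | —d→ n1
  n1 = (b.(0 + 0))\{a,b} | (no moves)
Executing c from P (initial set {m0}):
  after c @ step 1: {m1}
  ✓ P
Executing c from Q (initial set {n0}):
  after c @ step 1: no successor for Q

c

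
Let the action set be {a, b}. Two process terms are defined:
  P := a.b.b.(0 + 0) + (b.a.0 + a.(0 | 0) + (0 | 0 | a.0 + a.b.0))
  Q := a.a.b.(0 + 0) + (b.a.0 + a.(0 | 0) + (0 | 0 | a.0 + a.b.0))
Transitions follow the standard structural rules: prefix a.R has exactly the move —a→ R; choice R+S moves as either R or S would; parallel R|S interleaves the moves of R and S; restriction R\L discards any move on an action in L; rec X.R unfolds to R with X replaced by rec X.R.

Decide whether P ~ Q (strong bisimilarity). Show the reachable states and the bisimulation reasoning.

Reachable graph of P (9 states):
  s0 = a.b.b.(0 + 0) + (b.a.0 + a.(0 | 0) + (0 | 0 | a.0 + a.b.0)) has moves —a→ s1, —a→ s2, —a→ s3, —a→ s4, —b→ s5
  s1 = 0 | 0 has moves ∅
  s2 = 0 | 0 | 0 has moves ∅
  s3 = b.0 has moves —b→ s6
  s4 = b.b.(0 + 0) has moves —b→ s7
  s5 = a.0 has moves —a→ s6
  s6 = 0 has moves ∅
  s7 = b.(0 + 0) has moves —b→ s8
  s8 = 0 + 0 has moves ∅
Reachable graph of Q (9 states):
  t0 = a.a.b.(0 + 0) + (b.a.0 + a.(0 | 0) + (0 | 0 | a.0 + a.b.0)) has moves —a→ t1, —a→ t2, —a→ t3, —a→ t4, —b→ t5
  t1 = 0 | 0 has moves ∅
  t2 = 0 | 0 | 0 has moves ∅
  t3 = a.b.(0 + 0) has moves —a→ t6
  t4 = b.0 has moves —b→ t7
  t5 = a.0 has moves —a→ t7
  t6 = b.(0 + 0) has moves —b→ t8
  t7 = 0 has moves ∅
  t8 = 0 + 0 has moves ∅
Coarsest stable partition (strong bisimilarity classes):
  B0 = {s0}
  B1 = {s5, t5}
  B2 = {s1, s2, s6, s8, t1, t2, t7, t8}
  B3 = {s3, s7, t4, t6}
  B4 = {s4}
  B5 = {t0}
  B6 = {t3}
s0 ∈ B0, t0 ∈ B5 → different blocks

not bisimilar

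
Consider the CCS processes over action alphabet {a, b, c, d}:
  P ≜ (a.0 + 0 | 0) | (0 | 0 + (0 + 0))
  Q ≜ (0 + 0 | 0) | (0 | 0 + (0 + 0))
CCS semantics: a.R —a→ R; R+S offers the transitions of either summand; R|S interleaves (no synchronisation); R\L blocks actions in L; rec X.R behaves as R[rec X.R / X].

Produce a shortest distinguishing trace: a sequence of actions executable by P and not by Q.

a

LTS(P): 2 reachable states
  m0 = (a.0 + 0 | 0) | (0 | 0 + (0 + 0)) → -a-> m1
  m1 = 0 | (0 | 0 + (0 + 0)) → deadlocked
LTS(Q): 1 reachable states
  n0 = (0 + 0 | 0) | (0 | 0 + (0 + 0)) → deadlocked
Run σ = ⟨a⟩ on P: start {m0}
  step 1 (a): {m1}
  — P admits the full trace.
Run σ = ⟨a⟩ on Q: start {n0}
  step 1 (a): no successor for Q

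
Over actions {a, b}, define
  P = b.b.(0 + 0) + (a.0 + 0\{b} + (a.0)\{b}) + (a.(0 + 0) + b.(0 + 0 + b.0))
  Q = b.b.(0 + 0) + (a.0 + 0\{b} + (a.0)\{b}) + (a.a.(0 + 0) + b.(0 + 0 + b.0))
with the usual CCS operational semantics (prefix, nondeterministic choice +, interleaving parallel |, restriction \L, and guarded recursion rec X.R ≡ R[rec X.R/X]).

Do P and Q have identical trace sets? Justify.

LTS(P): 6 reachable states
  s0 = b.b.(0 + 0) + (a.0 + 0\{b} + (a.0)\{b}) + (a.(0 + 0) + b.(0 + 0 + b.0)) → ··a··> s1, ··a··> s2, ··a··> s3, ··b··> s4, ··b··> s5
  s1 = 0 → deadlocked
  s2 = 0 + 0 → deadlocked
  s3 = 0\{b} → deadlocked
  s4 = 0 + 0 + b.0 → ··b··> s1
  s5 = b.(0 + 0) → ··b··> s2
LTS(Q): 7 reachable states
  t0 = b.b.(0 + 0) + (a.0 + 0\{b} + (a.0)\{b}) + (a.a.(0 + 0) + b.(0 + 0 + b.0)) → ··a··> t1, ··a··> t2, ··a··> t3, ··b··> t4, ··b··> t5
  t1 = 0 → deadlocked
  t2 = 0\{b} → deadlocked
  t3 = a.(0 + 0) → ··a··> t6
  t4 = 0 + 0 + b.0 → ··b··> t1
  t5 = b.(0 + 0) → ··b··> t6
  t6 = 0 + 0 → deadlocked
Executing aa from Q (initial set {t0}):
  after a @ step 1: {t1, t2, t3}
  after a @ step 2: {t6}
  — Q admits the full trace.
Executing aa from P (initial set {s0}):
  after a @ step 1: {s1, s2, s3}
  after a @ step 2: ∅  — P cannot continue

traces(P) ≠ traces(Q) — witness ⟨aa⟩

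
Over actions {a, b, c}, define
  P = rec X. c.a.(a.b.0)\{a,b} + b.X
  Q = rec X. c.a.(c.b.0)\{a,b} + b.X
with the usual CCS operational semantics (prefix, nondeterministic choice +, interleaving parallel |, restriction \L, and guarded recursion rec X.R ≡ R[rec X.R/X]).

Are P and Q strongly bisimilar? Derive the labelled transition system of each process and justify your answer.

Reachable graph of P (3 states):
  p0 = rec X. c.a.(a.b.0)\{a,b} + b.X → =b=> p0, =c=> p1
  p1 = a.(a.b.0)\{a,b} → =a=> p2
  p2 = (a.b.0)\{a,b} → deadlocked
Reachable graph of Q (4 states):
  q0 = rec X. c.a.(c.b.0)\{a,b} + b.X → =b=> q0, =c=> q1
  q1 = a.(c.b.0)\{a,b} → =a=> q2
  q2 = (c.b.0)\{a,b} → =c=> q3
  q3 = (b.0)\{a,b} → deadlocked
Coarsest stable partition (strong bisimilarity classes):
  B0 = {p0}
  B1 = {p1}
  B2 = {p2, q3}
  B3 = {q0}
  B4 = {q1}
  B5 = {q2}
p0 ∈ B0, q0 ∈ B3 → different blocks

not bisimilar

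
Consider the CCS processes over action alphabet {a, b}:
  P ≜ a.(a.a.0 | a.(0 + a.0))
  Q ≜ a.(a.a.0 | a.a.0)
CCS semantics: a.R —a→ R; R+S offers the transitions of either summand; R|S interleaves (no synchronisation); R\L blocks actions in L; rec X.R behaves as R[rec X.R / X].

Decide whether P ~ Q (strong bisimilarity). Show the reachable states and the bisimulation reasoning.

bisimilar

LTS(P): 10 reachable states
  m0 = a.(a.a.0 | a.(0 + a.0)) ⊢ —a→ m1
  m1 = a.a.0 | a.(0 + a.0) ⊢ —a→ m2, —a→ m3
  m2 = a.0 | a.(0 + a.0) ⊢ —a→ m4, —a→ m5
  m3 = a.a.0 | (0 + a.0) ⊢ —a→ m5, —a→ m6
  m4 = 0 | a.(0 + a.0) ⊢ —a→ m7
  m5 = a.0 | (0 + a.0) ⊢ —a→ m7, —a→ m8
  m6 = a.a.0 | 0 ⊢ —a→ m8
  m7 = 0 | (0 + a.0) ⊢ —a→ m9
  m8 = a.0 | 0 ⊢ —a→ m9
  m9 = 0 | 0 ⊢ ·
LTS(Q): 10 reachable states
  n0 = a.(a.a.0 | a.a.0) ⊢ —a→ n1
  n1 = a.a.0 | a.a.0 ⊢ —a→ n2, —a→ n3
  n2 = a.0 | a.a.0 ⊢ —a→ n4, —a→ n5
  n3 = a.a.0 | a.0 ⊢ —a→ n5, —a→ n6
  n4 = 0 | a.a.0 ⊢ —a→ n7
  n5 = a.0 | a.0 ⊢ —a→ n7, —a→ n8
  n6 = a.a.0 | 0 ⊢ —a→ n8
  n7 = 0 | a.0 ⊢ —a→ n9
  n8 = a.0 | 0 ⊢ —a→ n9
  n9 = 0 | 0 ⊢ ·
Coarsest stable partition (strong bisimilarity classes):
  B0 = {m0, n0}
  B1 = {m1, n1}
  B2 = {m2, m3, n2, n3}
  B3 = {m4, m5, m6, n4, n5, n6}
  B4 = {m7, m8, n7, n8}
  B5 = {m9, n9}
m0 ∈ B0, n0 ∈ B0 → same block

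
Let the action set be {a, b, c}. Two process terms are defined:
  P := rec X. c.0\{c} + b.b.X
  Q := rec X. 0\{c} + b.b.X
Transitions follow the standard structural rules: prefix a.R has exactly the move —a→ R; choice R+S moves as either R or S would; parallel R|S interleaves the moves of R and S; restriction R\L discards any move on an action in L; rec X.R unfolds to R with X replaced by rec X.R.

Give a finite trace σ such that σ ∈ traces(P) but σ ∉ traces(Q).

c

P's transition system — 3 states:
  m0 = rec X. c.0\{c} + b.b.X ⊢ ··b··> m1, ··c··> m2
  m1 = b.(rec X. c.0\{c} + b.b.X) ⊢ ··b··> m0
  m2 = 0\{c} ⊢ ∅
Q's transition system — 2 states:
  n0 = rec X. 0\{c} + b.b.X ⊢ ··b··> n1
  n1 = b.(rec X. 0\{c} + b.b.X) ⊢ ··b··> n0
Executing c from P (initial set {m0}):
  after c @ step 1: {m2}
  P completes σ.
Executing c from Q (initial set {n0}):
  after c @ step 1: no successor for Q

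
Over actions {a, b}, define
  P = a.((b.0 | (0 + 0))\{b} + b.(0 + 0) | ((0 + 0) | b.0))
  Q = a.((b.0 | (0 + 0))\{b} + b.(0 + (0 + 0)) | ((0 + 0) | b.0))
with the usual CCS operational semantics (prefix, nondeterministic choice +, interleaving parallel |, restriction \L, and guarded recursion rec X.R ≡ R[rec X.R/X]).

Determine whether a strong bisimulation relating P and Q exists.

P ~ Q

P's transition system — 5 states:
  s0 = a.((b.0 | (0 + 0))\{b} + b.(0 + 0) | ((0 + 0) | b.0)) has moves --a--▸ s1
  s1 = (b.0 | (0 + 0))\{b} + b.(0 + 0) | ((0 + 0) | b.0) has moves --b--▸ s2, --b--▸ s3
  s2 = (0 + 0) | ((0 + 0) | b.0) has moves --b--▸ s4
  s3 = b.(0 + 0) | ((0 + 0) | 0) has moves --b--▸ s4
  s4 = (0 + 0) | ((0 + 0) | 0) has moves stopped
Q's transition system — 5 states:
  t0 = a.((b.0 | (0 + 0))\{b} + b.(0 + (0 + 0)) | ((0 + 0) | b.0)) has moves --a--▸ t1
  t1 = (b.0 | (0 + 0))\{b} + b.(0 + (0 + 0)) | ((0 + 0) | b.0) has moves --b--▸ t2, --b--▸ t3
  t2 = (0 + (0 + 0)) | ((0 + 0) | b.0) has moves --b--▸ t4
  t3 = b.(0 + (0 + 0)) | ((0 + 0) | 0) has moves --b--▸ t4
  t4 = (0 + (0 + 0)) | ((0 + 0) | 0) has moves stopped
Partition-refinement fixed point:
  B0 = {s0, t0}
  B1 = {s1, t1}
  B2 = {s2, s3, t2, t3}
  B3 = {s4, t4}
s0 ∈ B0, t0 ∈ B0 → same block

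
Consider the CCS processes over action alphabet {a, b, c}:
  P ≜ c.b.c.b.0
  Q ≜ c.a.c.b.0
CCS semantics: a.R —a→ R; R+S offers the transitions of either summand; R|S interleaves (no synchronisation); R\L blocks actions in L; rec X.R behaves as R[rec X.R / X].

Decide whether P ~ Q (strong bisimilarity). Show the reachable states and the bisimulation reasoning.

P ≁ Q

LTS(P): 5 reachable states
  u0 = c.b.c.b.0 | —c→ u1
  u1 = b.c.b.0 | —b→ u2
  u2 = c.b.0 | —c→ u3
  u3 = b.0 | —b→ u4
  u4 = 0 | (no moves)
LTS(Q): 5 reachable states
  v0 = c.a.c.b.0 | —c→ v1
  v1 = a.c.b.0 | —a→ v2
  v2 = c.b.0 | —c→ v3
  v3 = b.0 | —b→ v4
  v4 = 0 | (no moves)
Partition-refinement fixed point:
  B0 = {u0}
  B1 = {u1}
  B2 = {u2, v2}
  B3 = {u3, v3}
  B4 = {u4, v4}
  B5 = {v0}
  B6 = {v1}
u0 ∈ B0, v0 ∈ B5 → different blocks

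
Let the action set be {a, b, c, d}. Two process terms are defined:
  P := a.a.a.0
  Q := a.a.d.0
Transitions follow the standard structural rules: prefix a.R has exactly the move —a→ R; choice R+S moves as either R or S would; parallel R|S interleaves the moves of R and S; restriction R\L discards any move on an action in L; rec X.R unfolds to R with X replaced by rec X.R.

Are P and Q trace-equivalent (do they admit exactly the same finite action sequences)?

Reachable graph of P (4 states):
  m0 = a.a.a.0 has moves --a--▸ m1
  m1 = a.a.0 has moves --a--▸ m2
  m2 = a.0 has moves --a--▸ m3
  m3 = 0 has moves ∅
Reachable graph of Q (4 states):
  n0 = a.a.d.0 has moves --a--▸ n1
  n1 = a.d.0 has moves --a--▸ n2
  n2 = d.0 has moves --d--▸ n3
  n3 = 0 has moves ∅
Trace ⟨aaa⟩ through P, begin at {m0}:
  after a @ step 1: {m1}
  after a @ step 2: {m2}
  after a @ step 3: {m3}
  P completes σ.
Trace ⟨aaa⟩ through Q, begin at {n0}:
  after a @ step 1: {n1}
  after a @ step 2: {n2}
  after a @ step 3: ∅  — Q cannot continue

NO — witness ⟨aaa⟩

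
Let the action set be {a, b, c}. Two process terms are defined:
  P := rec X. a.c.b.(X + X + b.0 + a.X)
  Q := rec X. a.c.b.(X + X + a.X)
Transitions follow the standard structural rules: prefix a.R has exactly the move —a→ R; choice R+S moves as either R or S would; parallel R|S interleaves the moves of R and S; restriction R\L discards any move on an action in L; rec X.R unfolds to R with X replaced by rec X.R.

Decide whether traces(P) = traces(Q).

Reachable graph of P (5 states):
  m0 = rec X. a.c.b.(X + X + b.0 + a.X) :: =a=> m1
  m1 = c.b.((rec X. a.c.b.(X + X + b.0 + a.X)) + (rec X. a.c.b.(X + X + b.0 + a.X)) + b.0 + a.(rec X. a.c.b.(X + X + b.0 + a.X))) :: =c=> m2
  m2 = b.((rec X. a.c.b.(X + X + b.0 + a.X)) + (rec X. a.c.b.(X + X + b.0 + a.X)) + b.0 + a.(rec X. a.c.b.(X + X + b.0 + a.X))) :: =b=> m3
  m3 = (rec X. a.c.b.(X + X + b.0 + a.X)) + (rec X. a.c.b.(X + X + b.0 + a.X)) + b.0 + a.(rec X. a.c.b.(X + X + b.0 + a.X)) :: =a=> m0, =a=> m1, =b=> m4
  m4 = 0 :: stopped
Reachable graph of Q (4 states):
  n0 = rec X. a.c.b.(X + X + a.X) :: =a=> n1
  n1 = c.b.((rec X. a.c.b.(X + X + a.X)) + (rec X. a.c.b.(X + X + a.X)) + a.(rec X. a.c.b.(X + X + a.X))) :: =c=> n2
  n2 = b.((rec X. a.c.b.(X + X + a.X)) + (rec X. a.c.b.(X + X + a.X)) + a.(rec X. a.c.b.(X + X + a.X))) :: =b=> n3
  n3 = (rec X. a.c.b.(X + X + a.X)) + (rec X. a.c.b.(X + X + a.X)) + a.(rec X. a.c.b.(X + X + a.X)) :: =a=> n0, =a=> n1
Run σ = ⟨acbb⟩ on P: start {m0}
  after a @ step 1: {m1}
  after c @ step 2: {m2}
  after b @ step 3: {m3}
  after b @ step 4: {m4}
  ✓ P
Run σ = ⟨acbb⟩ on Q: start {n0}
  after a @ step 1: {n1}
  after c @ step 2: {n2}
  after b @ step 3: {n3}
  after b @ step 4: no successor for Q

trace-distinct — witness ⟨acbb⟩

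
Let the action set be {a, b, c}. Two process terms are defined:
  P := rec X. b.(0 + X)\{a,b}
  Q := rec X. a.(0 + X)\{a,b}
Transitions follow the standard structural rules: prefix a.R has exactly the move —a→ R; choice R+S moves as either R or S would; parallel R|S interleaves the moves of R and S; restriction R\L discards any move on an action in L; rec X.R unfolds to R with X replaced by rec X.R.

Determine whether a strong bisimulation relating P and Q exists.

not bisimilar

LTS(P): 2 reachable states
  u0 = rec X. b.(0 + X)\{a,b} ⊢ ··b··> u1
  u1 = (0 + (rec X. b.(0 + X)\{a,b}))\{a,b} ⊢ ∅
LTS(Q): 2 reachable states
  v0 = rec X. a.(0 + X)\{a,b} ⊢ ··a··> v1
  v1 = (0 + (rec X. a.(0 + X)\{a,b}))\{a,b} ⊢ ∅
Partition-refinement fixed point:
  B0 = {u0}
  B1 = {u1, v1}
  B2 = {v0}
u0 ∈ B0, v0 ∈ B2 → different blocks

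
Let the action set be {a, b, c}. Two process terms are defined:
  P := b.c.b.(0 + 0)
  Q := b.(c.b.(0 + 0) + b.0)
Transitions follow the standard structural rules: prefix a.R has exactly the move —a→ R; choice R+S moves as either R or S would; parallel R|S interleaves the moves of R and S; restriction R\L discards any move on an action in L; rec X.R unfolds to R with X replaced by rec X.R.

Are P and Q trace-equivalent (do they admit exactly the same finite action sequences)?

LTS(P): 4 reachable states
  p0 = b.c.b.(0 + 0) has moves —b→ p1
  p1 = c.b.(0 + 0) has moves —c→ p2
  p2 = b.(0 + 0) has moves —b→ p3
  p3 = 0 + 0 has moves (no moves)
LTS(Q): 5 reachable states
  q0 = b.(c.b.(0 + 0) + b.0) has moves —b→ q1
  q1 = c.b.(0 + 0) + b.0 has moves —b→ q2, —c→ q3
  q2 = 0 has moves (no moves)
  q3 = b.(0 + 0) has moves —b→ q4
  q4 = 0 + 0 has moves (no moves)
Run σ = ⟨bb⟩ on Q: start {q0}
  after b @ step 1: {q1}
  after b @ step 2: {q2}
  Q completes σ.
Run σ = ⟨bb⟩ on P: start {p0}
  after b @ step 1: {p1}
  after b @ step 2: ∅  — P cannot continue

trace-distinct — witness ⟨bb⟩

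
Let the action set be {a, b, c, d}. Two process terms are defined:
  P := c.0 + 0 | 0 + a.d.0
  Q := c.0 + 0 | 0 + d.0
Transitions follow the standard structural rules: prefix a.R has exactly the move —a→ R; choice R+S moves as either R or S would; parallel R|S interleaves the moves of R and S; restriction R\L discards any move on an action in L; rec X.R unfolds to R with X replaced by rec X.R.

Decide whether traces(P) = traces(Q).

trace-distinct — witness ⟨a⟩

LTS(P): 3 reachable states
  p0 = c.0 + 0 | 0 + a.d.0 :: —a→ p1, —c→ p2
  p1 = d.0 :: —d→ p2
  p2 = 0 :: ∅
LTS(Q): 2 reachable states
  q0 = c.0 + 0 | 0 + d.0 :: —c→ q1, —d→ q1
  q1 = 0 :: ∅
Executing a from P (initial set {p0}):
  [1] a ⇒ {p1}
  — P admits the full trace.
Executing a from Q (initial set {q0}):
  [1] a ⇒ no successor for Q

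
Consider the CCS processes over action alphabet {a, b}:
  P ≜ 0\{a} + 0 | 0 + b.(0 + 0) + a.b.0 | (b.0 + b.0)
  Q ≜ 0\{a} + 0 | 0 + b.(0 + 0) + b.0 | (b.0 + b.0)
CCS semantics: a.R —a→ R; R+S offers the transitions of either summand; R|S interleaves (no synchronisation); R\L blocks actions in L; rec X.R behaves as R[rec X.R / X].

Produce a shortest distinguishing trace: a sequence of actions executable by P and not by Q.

P's transition system — 7 states:
  m0 = 0\{a} + 0 | 0 + b.(0 + 0) + a.b.0 | (b.0 + b.0) ⊢ --a--▸ m1, --b--▸ m2, --b--▸ m3
  m1 = b.0 | (b.0 + b.0) ⊢ --b--▸ m4, --b--▸ m5
  m2 = 0 + 0 ⊢ ·
  m3 = a.b.0 | 0 ⊢ --a--▸ m5
  m4 = 0 | (b.0 + b.0) ⊢ --b--▸ m6
  m5 = b.0 | 0 ⊢ --b--▸ m6
  m6 = 0 | 0 ⊢ ·
Q's transition system — 5 states:
  n0 = 0\{a} + 0 | 0 + b.(0 + 0) + b.0 | (b.0 + b.0) ⊢ --b--▸ n1, --b--▸ n2, --b--▸ n3
  n1 = 0 + 0 ⊢ ·
  n2 = 0 | (b.0 + b.0) ⊢ --b--▸ n4
  n3 = b.0 | 0 ⊢ --b--▸ n4
  n4 = 0 | 0 ⊢ ·
Trace ⟨a⟩ through P, begin at {m0}:
  [1] a ⇒ {m1}
  ✓ P
Trace ⟨a⟩ through Q, begin at {n0}:
  [1] a ⇒ ∅  — Q cannot continue

a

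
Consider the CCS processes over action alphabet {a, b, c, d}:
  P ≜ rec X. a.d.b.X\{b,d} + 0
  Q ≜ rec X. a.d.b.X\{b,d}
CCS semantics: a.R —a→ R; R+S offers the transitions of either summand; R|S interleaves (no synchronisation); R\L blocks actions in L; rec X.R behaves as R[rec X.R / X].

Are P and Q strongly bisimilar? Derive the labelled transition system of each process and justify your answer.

Reachable graph of P (5 states):
  u0 = rec X. a.d.b.X\{b,d} + 0 | ··a··> u1
  u1 = d.b.(rec X. a.d.b.X\{b,d} + 0)\{b,d} | ··d··> u2
  u2 = b.(rec X. a.d.b.X\{b,d} + 0)\{b,d} | ··b··> u3
  u3 = (rec X. a.d.b.X\{b,d} + 0)\{b,d} | ··a··> u4
  u4 = (d.b.(rec X. a.d.b.X\{b,d} + 0)\{b,d})\{b,d} | ∅
Reachable graph of Q (5 states):
  v0 = rec X. a.d.b.X\{b,d} | ··a··> v1
  v1 = d.b.(rec X. a.d.b.X\{b,d})\{b,d} | ··d··> v2
  v2 = b.(rec X. a.d.b.X\{b,d})\{b,d} | ··b··> v3
  v3 = (rec X. a.d.b.X\{b,d})\{b,d} | ··a··> v4
  v4 = (d.b.(rec X. a.d.b.X\{b,d})\{b,d})\{b,d} | ∅
Partition-refinement fixed point:
  B0 = {u0, v0}
  B1 = {u1, v1}
  B2 = {u2, v2}
  B3 = {u3, v3}
  B4 = {u4, v4}
u0 ∈ B0, v0 ∈ B0 → same block

bisimilar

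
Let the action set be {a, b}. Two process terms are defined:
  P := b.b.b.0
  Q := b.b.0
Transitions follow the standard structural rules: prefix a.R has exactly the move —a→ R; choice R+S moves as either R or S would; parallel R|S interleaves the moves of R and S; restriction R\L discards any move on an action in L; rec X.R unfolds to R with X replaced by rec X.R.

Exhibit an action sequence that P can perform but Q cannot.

LTS(P): 4 reachable states
  p0 = b.b.b.0 → ··b··> p1
  p1 = b.b.0 → ··b··> p2
  p2 = b.0 → ··b··> p3
  p3 = 0 → (no moves)
LTS(Q): 3 reachable states
  q0 = b.b.0 → ··b··> q1
  q1 = b.0 → ··b··> q2
  q2 = 0 → (no moves)
Run σ = ⟨bbb⟩ on P: start {p0}
  [1] b ⇒ {p1}
  [2] b ⇒ {p2}
  [3] b ⇒ {p3}
  — P admits the full trace.
Run σ = ⟨bbb⟩ on Q: start {q0}
  [1] b ⇒ {q1}
  [2] b ⇒ {q2}
  [3] b ⇒ ∅  — Q cannot continue

bbb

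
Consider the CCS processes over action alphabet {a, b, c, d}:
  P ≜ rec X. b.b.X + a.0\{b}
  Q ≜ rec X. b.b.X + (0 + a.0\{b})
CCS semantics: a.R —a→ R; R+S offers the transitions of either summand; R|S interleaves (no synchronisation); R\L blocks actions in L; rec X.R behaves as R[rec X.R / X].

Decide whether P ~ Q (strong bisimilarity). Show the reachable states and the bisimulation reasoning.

P ~ Q

LTS(P): 3 reachable states
  m0 = rec X. b.b.X + a.0\{b} ⊢ ··a··> m1, ··b··> m2
  m1 = 0\{b} ⊢ ·
  m2 = b.(rec X. b.b.X + a.0\{b}) ⊢ ··b··> m0
LTS(Q): 3 reachable states
  n0 = rec X. b.b.X + (0 + a.0\{b}) ⊢ ··a··> n1, ··b··> n2
  n1 = 0\{b} ⊢ ·
  n2 = b.(rec X. b.b.X + (0 + a.0\{b})) ⊢ ··b··> n0
Coarsest stable partition (strong bisimilarity classes):
  B0 = {m0, n0}
  B1 = {m2, n2}
  B2 = {m1, n1}
m0 ∈ B0, n0 ∈ B0 → same block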